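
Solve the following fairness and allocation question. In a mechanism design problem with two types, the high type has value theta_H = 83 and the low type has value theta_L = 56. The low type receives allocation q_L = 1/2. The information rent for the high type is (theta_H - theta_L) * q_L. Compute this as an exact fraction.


Step 1: theta_H - theta_L = 83 - 56 = 27
Step 2: Information rent = (theta_H - theta_L) * q_L
Step 3: = 27 * 1/2
Step 4: = 27/2

27/2


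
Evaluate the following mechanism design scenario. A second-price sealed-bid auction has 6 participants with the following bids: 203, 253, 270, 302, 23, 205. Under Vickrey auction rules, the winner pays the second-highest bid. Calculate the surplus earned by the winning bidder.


Step 1: Sort bids in descending order: 302, 270, 253, 205, 203, 23
Step 2: The winning bid is the highest: 302
Step 3: The payment equals the second-highest bid: 270
Step 4: Surplus = winner's bid - payment = 302 - 270 = 32

32


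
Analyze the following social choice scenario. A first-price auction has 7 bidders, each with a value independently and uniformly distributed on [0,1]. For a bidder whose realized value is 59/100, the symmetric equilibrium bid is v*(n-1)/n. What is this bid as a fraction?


Step 1: The symmetric BNE bidding function is b(v) = v * (n-1) / n
Step 2: Substitute v = 59/100 and n = 7
Step 3: b = 59/100 * 6/7
Step 4: b = 177/350

177/350


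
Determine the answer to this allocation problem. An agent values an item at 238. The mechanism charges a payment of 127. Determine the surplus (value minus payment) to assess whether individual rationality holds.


Step 1: Surplus = value - payment = 238 - 127 = 111
Step 2: IR is satisfied (surplus >= 0)

111


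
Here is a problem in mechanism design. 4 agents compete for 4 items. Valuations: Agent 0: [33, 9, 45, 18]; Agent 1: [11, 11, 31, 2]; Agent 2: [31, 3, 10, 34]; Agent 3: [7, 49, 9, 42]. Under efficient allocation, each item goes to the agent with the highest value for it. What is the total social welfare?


Step 1: For each item, find the maximum value among all agents.
Step 2: Item 0 -> Agent 0 (value 33)
Step 3: Item 1 -> Agent 3 (value 49)
Step 4: Item 2 -> Agent 0 (value 45)
Step 5: Item 3 -> Agent 3 (value 42)
Step 6: Total welfare = 33 + 49 + 45 + 42 = 169

169


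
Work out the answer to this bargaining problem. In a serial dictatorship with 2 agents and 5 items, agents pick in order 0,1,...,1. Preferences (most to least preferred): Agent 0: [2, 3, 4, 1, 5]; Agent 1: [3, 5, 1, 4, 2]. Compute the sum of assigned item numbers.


Step 1: Agent 0 picks item 2
Step 2: Agent 1 picks item 3
Step 3: Sum = 2 + 3 = 5

5


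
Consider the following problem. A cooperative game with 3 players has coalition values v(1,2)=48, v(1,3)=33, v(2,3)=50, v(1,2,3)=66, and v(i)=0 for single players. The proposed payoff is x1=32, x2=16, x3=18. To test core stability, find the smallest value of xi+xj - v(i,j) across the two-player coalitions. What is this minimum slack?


Step 1: Slack for coalition (1,2): x1+x2 - v12 = 48 - 48 = 0
Step 2: Slack for coalition (1,3): x1+x3 - v13 = 50 - 33 = 17
Step 3: Slack for coalition (2,3): x2+x3 - v23 = 34 - 50 = -16
Step 4: Minimum slack = min(0, 17, -16) = -16, attained by (2,3); coalition (2,3) can block (slack < 0), so the allocation is not in the core

-16


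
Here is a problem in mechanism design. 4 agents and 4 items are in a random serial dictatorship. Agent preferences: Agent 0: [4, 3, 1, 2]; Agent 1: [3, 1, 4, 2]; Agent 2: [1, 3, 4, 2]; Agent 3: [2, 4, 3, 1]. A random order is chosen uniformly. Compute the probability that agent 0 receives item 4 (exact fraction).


Step 1: Agent 0 wants item 4
Step 2: There are 24 possible orderings of agents
Step 3: In 24 orderings, agent 0 gets item 4
Step 4: Probability = 24/24 = 1

1


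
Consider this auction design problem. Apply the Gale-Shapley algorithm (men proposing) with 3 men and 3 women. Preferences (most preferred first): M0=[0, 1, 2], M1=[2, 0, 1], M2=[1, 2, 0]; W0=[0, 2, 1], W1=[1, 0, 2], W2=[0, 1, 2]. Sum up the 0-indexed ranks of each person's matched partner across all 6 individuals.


Step 1: Run Gale-Shapley (men propose, women hold best offer):
  M0 proposes to W0; she accepts
  M1 proposes to W2; she accepts
  M2 proposes to W1; she accepts
Step 2: Final matching: W0-M0, W1-M2, W2-M1
Step 3: 0-indexed ranks (man's rank of his match, then woman's): 0 + 0 + 0 + 2 + 0 + 1
Step 4: Total rank sum = 3

3


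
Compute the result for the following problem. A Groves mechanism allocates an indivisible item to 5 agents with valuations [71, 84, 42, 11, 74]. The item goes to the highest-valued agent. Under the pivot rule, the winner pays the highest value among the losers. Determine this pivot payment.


Step 1: The efficient winner is agent 1 with value 84
Step 2: Other agents' values: [71, 42, 11, 74]
Step 3: Pivot payment = max(others) = 74
Step 4: The winner pays 74

74


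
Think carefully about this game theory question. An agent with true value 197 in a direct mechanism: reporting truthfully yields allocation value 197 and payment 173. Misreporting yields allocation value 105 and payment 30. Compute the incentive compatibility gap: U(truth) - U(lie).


Step 1: U(truth) = value - payment = 197 - 173 = 24
Step 2: U(lie) = allocation - payment = 105 - 30 = 75
Step 3: IC gap = 24 - 75 = -51

-51


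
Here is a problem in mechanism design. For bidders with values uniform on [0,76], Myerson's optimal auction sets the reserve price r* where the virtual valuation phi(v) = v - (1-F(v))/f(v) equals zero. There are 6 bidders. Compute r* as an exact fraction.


Step 1: For U[0,76], F(v) = v/76 and f(v) = 1/76
Step 2: phi(v) = v - (1 - v/76)/(1/76) = v - (76 - v) = 2v - 76
Step 3: Set phi(r*) = 0: 2r* - 76 = 0
Step 4: r* = 76/2 = 38 (the number of bidders n = 6 does not enter)

38


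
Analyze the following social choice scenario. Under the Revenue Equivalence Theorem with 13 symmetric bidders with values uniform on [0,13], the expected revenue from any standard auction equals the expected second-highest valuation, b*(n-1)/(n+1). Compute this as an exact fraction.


Step 1: By Revenue Equivalence, expected revenue = b*(n-1)/(n+1)
Step 2: Substituting n = 13, b = 13
Step 3: Revenue = 13*(13-1)/(13+1) = 13*12/14
Step 4: Revenue = 156/14 = 78/7

78/7


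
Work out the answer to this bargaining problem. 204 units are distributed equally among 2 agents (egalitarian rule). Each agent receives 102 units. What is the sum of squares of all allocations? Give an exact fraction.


Step 1: Each agent's share = 204/2 = 102
Step 2: Square of each share = (102)^2 = 10404
Step 3: Sum of squares = 2 * 10404 = 20808

20808


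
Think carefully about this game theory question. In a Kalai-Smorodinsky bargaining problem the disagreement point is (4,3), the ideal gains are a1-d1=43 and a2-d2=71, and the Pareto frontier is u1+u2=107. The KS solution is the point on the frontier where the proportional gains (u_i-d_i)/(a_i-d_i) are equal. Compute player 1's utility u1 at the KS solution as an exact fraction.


Step 1: At the KS point, (u1-d1)/r1 = (u2-d2)/r2 = t and u1+u2 = 107
Step 2: u1 = d1 + r1*t and u2 = d2 + r2*t, so (d1 + r1*t) + (d2 + r2*t) = 107
Step 3: t = (107 - 4 - 3)/(43 + 71) = 100/114 = 50/57
Step 4: u1 = d1 + r1*t = 4 + 43 * 50/57 = 2378/57
Step 5: (Check: u2 = d2 + r2*t = 3721/57; u1+u2 = 2378/57 + 3721/57 = 107, on the frontier.)

2378/57


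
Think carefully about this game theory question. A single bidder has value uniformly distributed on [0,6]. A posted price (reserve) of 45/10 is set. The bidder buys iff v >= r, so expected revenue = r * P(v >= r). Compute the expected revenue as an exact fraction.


Step 1: Posted price r = 9/2, value support [0,6]
Step 2: P(v >= r) = (6 - 9/2)/6 = 1/4
Step 3: Expected revenue = r * P(v >= r) = 9/2 * 1/4
Step 4: Revenue = 9/8

9/8


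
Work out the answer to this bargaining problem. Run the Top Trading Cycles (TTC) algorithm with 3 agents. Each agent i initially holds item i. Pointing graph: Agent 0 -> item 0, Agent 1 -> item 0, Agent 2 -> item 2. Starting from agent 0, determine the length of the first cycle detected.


Step 1: Trace the pointer graph from agent 0: 0 -> 0
Step 2: A cycle is detected when we revisit agent 0
Step 3: The cycle is: 0 -> 0
Step 4: Cycle length = 1

1


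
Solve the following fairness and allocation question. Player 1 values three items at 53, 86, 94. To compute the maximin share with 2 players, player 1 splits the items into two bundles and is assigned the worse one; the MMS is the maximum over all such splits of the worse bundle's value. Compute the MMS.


Step 1: Item values = 53, 86, 94
Step 2: Enumerate all 2-bundle partitions and take the smaller bundle:
  Partition 1: {53} vs {86,94} -> bundles 53, 180; min = 53
  Partition 2: {86} vs {53,94} -> bundles 86, 147; min = 86
  Partition 3: {94} vs {53,86} -> bundles 94, 139; min = 94
Step 3: MMS = max(53, 86, 94) = 94

94


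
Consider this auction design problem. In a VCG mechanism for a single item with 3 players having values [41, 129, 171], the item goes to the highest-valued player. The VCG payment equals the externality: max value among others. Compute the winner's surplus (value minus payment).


Step 1: The winner is the agent with the highest value: agent 2 with value 171
Step 2: Values of other agents: [41, 129]
Step 3: VCG payment = max of others' values = 129
Step 4: Surplus = 171 - 129 = 42

42


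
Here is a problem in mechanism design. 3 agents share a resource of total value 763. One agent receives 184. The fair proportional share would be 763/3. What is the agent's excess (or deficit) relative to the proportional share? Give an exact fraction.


Step 1: Proportional share = 763/3
Step 2: Agent's actual allocation = 184
Step 3: Excess = 184 - 763/3 = -211/3

-211/3


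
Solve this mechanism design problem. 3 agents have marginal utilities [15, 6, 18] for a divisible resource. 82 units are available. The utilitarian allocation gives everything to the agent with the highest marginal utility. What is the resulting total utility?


Step 1: The marginal utilities are [15, 6, 18]
Step 2: The highest marginal utility is 18
Step 3: All 82 units go to that agent
Step 4: Total utility = 18 * 82 = 1476

1476


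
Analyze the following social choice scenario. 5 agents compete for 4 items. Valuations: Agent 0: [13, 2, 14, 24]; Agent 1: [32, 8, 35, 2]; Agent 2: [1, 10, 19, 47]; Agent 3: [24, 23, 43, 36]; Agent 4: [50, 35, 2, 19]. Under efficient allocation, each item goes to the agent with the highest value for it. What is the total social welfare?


Step 1: For each item, find the maximum value among all agents.
Step 2: Item 0 -> Agent 4 (value 50)
Step 3: Item 1 -> Agent 4 (value 35)
Step 4: Item 2 -> Agent 3 (value 43)
Step 5: Item 3 -> Agent 2 (value 47)
Step 6: Total welfare = 50 + 35 + 43 + 47 = 175

175


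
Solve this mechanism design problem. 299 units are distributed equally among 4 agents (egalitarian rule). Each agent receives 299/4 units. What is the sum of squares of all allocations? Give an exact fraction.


Step 1: Each agent's share = 299/4
Step 2: Square of each share = (299/4)^2 = 89401/16
Step 3: Sum of squares = 4 * 89401/16 = 89401/4

89401/4


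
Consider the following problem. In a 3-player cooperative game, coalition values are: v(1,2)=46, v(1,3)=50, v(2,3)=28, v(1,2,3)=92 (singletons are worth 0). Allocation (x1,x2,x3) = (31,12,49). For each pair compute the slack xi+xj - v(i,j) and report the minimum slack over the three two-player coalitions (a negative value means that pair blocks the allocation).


Step 1: Slack for coalition (1,2): x1+x2 - v12 = 43 - 46 = -3
Step 2: Slack for coalition (1,3): x1+x3 - v13 = 80 - 50 = 30
Step 3: Slack for coalition (2,3): x2+x3 - v23 = 61 - 28 = 33
Step 4: Minimum slack = min(-3, 30, 33) = -3, attained by (1,2); coalition (1,2) can block (slack < 0), so the allocation is not in the core

-3


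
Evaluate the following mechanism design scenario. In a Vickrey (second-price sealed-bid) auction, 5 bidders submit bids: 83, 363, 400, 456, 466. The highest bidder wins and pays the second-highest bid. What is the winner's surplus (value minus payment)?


Step 1: Sort bids in descending order: 466, 456, 400, 363, 83
Step 2: The winning bid is the highest: 466
Step 3: The payment equals the second-highest bid: 456
Step 4: Surplus = winner's bid - payment = 466 - 456 = 10

10


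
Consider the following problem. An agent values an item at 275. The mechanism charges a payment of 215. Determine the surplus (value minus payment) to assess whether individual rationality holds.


Step 1: Surplus = value - payment = 275 - 215 = 60
Step 2: IR is satisfied (surplus >= 0)

60


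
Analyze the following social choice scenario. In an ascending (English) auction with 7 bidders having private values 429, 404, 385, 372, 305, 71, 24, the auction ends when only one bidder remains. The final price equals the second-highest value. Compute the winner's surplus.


Step 1: Identify the highest value: 429
Step 2: Identify the second-highest value: 404
Step 3: The final price = second-highest value = 404
Step 4: Surplus = 429 - 404 = 25

25


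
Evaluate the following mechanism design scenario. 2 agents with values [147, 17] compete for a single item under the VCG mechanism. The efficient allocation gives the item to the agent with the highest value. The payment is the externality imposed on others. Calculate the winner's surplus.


Step 1: The winner is the agent with the highest value: agent 0 with value 147
Step 2: Values of other agents: [17]
Step 3: VCG payment = max of others' values = 17
Step 4: Surplus = 147 - 17 = 130

130


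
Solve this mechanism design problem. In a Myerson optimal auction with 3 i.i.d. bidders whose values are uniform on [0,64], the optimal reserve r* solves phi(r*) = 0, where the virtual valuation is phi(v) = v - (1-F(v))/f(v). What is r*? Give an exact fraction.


Step 1: For U[0,64], F(v) = v/64 and f(v) = 1/64
Step 2: phi(v) = v - (1 - v/64)/(1/64) = v - (64 - v) = 2v - 64
Step 3: Set phi(r*) = 0: 2r* - 64 = 0
Step 4: r* = 64/2 = 32 (the number of bidders n = 3 does not enter)

32


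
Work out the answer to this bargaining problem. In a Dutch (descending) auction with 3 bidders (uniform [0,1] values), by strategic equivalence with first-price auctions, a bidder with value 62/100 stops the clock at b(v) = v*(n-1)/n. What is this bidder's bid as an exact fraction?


Step 1: Dutch auctions are strategically equivalent to first-price auctions
Step 2: The equilibrium bid is b(v) = v*(n-1)/n
Step 3: b = 31/50 * 2/3
Step 4: b = 31/75

31/75


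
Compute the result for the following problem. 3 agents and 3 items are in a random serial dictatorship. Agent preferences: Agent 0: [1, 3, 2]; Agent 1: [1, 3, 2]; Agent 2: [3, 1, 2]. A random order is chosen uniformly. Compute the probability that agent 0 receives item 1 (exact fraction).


Step 1: Agent 0 wants item 1
Step 2: There are 6 possible orderings of agents
Step 3: In 3 orderings, agent 0 gets item 1
Step 4: Probability = 3/6 = 1/2

1/2


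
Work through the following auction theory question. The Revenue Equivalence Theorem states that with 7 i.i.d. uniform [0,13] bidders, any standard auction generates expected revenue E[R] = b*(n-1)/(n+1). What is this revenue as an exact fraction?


Step 1: By Revenue Equivalence, expected revenue = b*(n-1)/(n+1)
Step 2: Substituting n = 7, b = 13
Step 3: Revenue = 13*(7-1)/(7+1) = 13*6/8
Step 4: Revenue = 78/8 = 39/4

39/4


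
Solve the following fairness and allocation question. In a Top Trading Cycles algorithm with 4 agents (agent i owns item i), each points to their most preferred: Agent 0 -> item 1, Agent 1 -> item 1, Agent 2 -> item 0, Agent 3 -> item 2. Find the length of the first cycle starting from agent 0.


Step 1: Trace the pointer graph from agent 0: 0 -> 1 -> 1
Step 2: A cycle is detected when we revisit agent 1
Step 3: The cycle is: 1 -> 1
Step 4: Cycle length = 1

1


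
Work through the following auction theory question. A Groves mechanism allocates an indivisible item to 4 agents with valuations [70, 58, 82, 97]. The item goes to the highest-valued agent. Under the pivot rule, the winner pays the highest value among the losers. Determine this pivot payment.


Step 1: The efficient winner is agent 3 with value 97
Step 2: Other agents' values: [70, 58, 82]
Step 3: Pivot payment = max(others) = 82
Step 4: The winner pays 82

82


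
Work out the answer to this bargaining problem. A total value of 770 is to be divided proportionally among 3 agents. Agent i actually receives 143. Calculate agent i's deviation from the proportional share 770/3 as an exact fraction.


Step 1: Proportional share = 770/3
Step 2: Agent's actual allocation = 143
Step 3: Excess = 143 - 770/3 = -341/3

-341/3


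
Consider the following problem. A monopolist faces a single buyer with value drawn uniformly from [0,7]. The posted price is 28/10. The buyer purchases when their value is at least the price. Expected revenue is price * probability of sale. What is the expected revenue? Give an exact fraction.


Step 1: Posted price r = 14/5, value support [0,7]
Step 2: P(v >= r) = (7 - 14/5)/7 = 3/5
Step 3: Expected revenue = r * P(v >= r) = 14/5 * 3/5
Step 4: Revenue = 42/25

42/25


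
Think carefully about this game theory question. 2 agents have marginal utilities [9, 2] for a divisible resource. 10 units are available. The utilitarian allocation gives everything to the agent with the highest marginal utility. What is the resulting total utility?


Step 1: The marginal utilities are [9, 2]
Step 2: The highest marginal utility is 9
Step 3: All 10 units go to that agent
Step 4: Total utility = 9 * 10 = 90

90


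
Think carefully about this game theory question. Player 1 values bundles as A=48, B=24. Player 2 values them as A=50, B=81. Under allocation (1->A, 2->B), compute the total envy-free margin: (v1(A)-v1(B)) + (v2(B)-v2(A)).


Step 1: Player 1's margin = v1(A) - v1(B) = 48 - 24 = 24
Step 2: Player 2's margin = v2(B) - v2(A) = 81 - 50 = 31
Step 3: Total margin = 24 + 31 = 55

55


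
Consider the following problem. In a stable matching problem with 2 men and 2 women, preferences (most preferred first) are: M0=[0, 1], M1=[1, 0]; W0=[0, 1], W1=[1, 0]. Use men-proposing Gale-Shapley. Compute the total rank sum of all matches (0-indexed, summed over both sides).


Step 1: Run Gale-Shapley (men propose, women hold best offer):
  M0 proposes to W0; she accepts
  M1 proposes to W1; she accepts
Step 2: Final matching: W0-M0, W1-M1
Step 3: 0-indexed ranks (man's rank of his match, then woman's): 0 + 0 + 0 + 0
Step 4: Total rank sum = 0

0


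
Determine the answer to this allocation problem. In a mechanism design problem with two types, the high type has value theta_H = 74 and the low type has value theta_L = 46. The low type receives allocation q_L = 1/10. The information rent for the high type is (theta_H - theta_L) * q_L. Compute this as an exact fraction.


Step 1: theta_H - theta_L = 74 - 46 = 28
Step 2: Information rent = (theta_H - theta_L) * q_L
Step 3: = 28 * 1/10
Step 4: = 14/5

14/5


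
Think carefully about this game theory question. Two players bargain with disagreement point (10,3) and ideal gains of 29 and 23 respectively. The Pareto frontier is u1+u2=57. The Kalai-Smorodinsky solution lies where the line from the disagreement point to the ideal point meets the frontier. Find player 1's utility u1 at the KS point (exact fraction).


Step 1: At the KS point, (u1-d1)/r1 = (u2-d2)/r2 = t and u1+u2 = 57
Step 2: u1 = d1 + r1*t and u2 = d2 + r2*t, so (d1 + r1*t) + (d2 + r2*t) = 57
Step 3: t = (57 - 10 - 3)/(29 + 23) = 44/52 = 11/13
Step 4: u1 = d1 + r1*t = 10 + 29 * 11/13 = 449/13
Step 5: (Check: u2 = d2 + r2*t = 292/13; u1+u2 = 449/13 + 292/13 = 57, on the frontier.)

449/13


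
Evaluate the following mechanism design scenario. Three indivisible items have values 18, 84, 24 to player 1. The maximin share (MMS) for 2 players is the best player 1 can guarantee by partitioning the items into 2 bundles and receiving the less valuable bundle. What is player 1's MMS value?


Step 1: Item values = 18, 84, 24
Step 2: Enumerate all 2-bundle partitions and take the smaller bundle:
  Partition 1: {18} vs {84,24} -> bundles 18, 108; min = 18
  Partition 2: {84} vs {18,24} -> bundles 84, 42; min = 42
  Partition 3: {24} vs {18,84} -> bundles 24, 102; min = 24
Step 3: MMS = max(18, 42, 24) = 42

42


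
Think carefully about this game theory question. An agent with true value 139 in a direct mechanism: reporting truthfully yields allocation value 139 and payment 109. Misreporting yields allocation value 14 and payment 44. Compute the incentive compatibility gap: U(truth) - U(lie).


Step 1: U(truth) = value - payment = 139 - 109 = 30
Step 2: U(lie) = allocation - payment = 14 - 44 = -30
Step 3: IC gap = 30 - (-30) = 60

60


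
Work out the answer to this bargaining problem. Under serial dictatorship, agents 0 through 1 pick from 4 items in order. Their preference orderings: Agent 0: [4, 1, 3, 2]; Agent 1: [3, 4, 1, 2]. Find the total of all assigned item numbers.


Step 1: Agent 0 picks item 4
Step 2: Agent 1 picks item 3
Step 3: Sum = 4 + 3 = 7

7


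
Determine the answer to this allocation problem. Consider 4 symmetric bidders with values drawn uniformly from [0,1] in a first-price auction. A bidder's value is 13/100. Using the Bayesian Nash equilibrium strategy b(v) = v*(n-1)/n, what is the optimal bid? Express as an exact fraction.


Step 1: The symmetric BNE bidding function is b(v) = v * (n-1) / n
Step 2: Substitute v = 13/100 and n = 4
Step 3: b = 13/100 * 3/4
Step 4: b = 39/400

39/400


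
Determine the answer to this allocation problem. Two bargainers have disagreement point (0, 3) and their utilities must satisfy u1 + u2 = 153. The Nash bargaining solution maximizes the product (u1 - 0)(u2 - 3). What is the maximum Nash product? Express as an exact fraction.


Step 1: The Nash solution splits surplus symmetrically above the disagreement point
Step 2: u1 = (total + d1 - d2)/2 = (153 + 0 - 3)/2 = 75
Step 3: u2 = (total - d1 + d2)/2 = (153 - 0 + 3)/2 = 78
Step 4: Nash product = (75 - 0) * (78 - 3)
Step 5: = 75 * 75 = 5625

5625


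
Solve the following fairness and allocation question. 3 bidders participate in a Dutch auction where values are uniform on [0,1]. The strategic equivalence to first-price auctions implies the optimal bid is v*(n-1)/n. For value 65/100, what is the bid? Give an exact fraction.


Step 1: Dutch auctions are strategically equivalent to first-price auctions
Step 2: The equilibrium bid is b(v) = v*(n-1)/n
Step 3: b = 13/20 * 2/3
Step 4: b = 13/30

13/30


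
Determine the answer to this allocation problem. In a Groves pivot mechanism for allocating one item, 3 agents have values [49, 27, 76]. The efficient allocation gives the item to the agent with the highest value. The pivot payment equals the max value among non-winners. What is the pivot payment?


Step 1: The efficient winner is agent 2 with value 76
Step 2: Other agents' values: [49, 27]
Step 3: Pivot payment = max(others) = 49
Step 4: The winner pays 49

49


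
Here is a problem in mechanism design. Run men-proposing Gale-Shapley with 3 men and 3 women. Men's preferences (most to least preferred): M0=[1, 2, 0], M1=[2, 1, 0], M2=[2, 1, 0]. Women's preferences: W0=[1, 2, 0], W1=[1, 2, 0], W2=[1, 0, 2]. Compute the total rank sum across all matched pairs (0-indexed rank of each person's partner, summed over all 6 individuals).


Step 1: Run Gale-Shapley (men propose, women hold best offer):
  M0 proposes to W1; she accepts
  M1 proposes to W2; she accepts
  M2 proposes to W2; rejected
  M2 proposes to W1; she switches from M0
  M0 proposes to W2; rejected
  M0 proposes to W0; she accepts
Step 2: Final matching: W0-M0, W1-M2, W2-M1
Step 3: 0-indexed ranks (man's rank of his match, then woman's): 2 + 2 + 1 + 1 + 0 + 0
Step 4: Total rank sum = 6

6


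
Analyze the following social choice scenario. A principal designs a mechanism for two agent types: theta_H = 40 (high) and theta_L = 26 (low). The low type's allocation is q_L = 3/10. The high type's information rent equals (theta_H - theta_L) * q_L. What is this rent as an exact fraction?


Step 1: theta_H - theta_L = 40 - 26 = 14
Step 2: Information rent = (theta_H - theta_L) * q_L
Step 3: = 14 * 3/10
Step 4: = 21/5

21/5


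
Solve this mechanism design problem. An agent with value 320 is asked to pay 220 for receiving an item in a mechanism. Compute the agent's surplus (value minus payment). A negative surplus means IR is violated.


Step 1: Surplus = value - payment = 320 - 220 = 100
Step 2: IR is satisfied (surplus >= 0)

100


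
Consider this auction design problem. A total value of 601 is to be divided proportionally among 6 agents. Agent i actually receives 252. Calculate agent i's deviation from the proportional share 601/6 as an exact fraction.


Step 1: Proportional share = 601/6
Step 2: Agent's actual allocation = 252
Step 3: Excess = 252 - 601/6 = 911/6

911/6


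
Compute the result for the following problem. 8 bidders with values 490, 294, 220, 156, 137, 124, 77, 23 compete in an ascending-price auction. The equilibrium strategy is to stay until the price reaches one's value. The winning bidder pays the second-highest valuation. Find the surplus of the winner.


Step 1: Identify the highest value: 490
Step 2: Identify the second-highest value: 294
Step 3: The final price = second-highest value = 294
Step 4: Surplus = 490 - 294 = 196

196


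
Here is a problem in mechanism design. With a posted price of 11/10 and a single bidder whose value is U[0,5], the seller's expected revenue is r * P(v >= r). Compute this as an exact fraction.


Step 1: Posted price r = 11/10, value support [0,5]
Step 2: P(v >= r) = (5 - 11/10)/5 = 39/50
Step 3: Expected revenue = r * P(v >= r) = 11/10 * 39/50
Step 4: Revenue = 429/500

429/500


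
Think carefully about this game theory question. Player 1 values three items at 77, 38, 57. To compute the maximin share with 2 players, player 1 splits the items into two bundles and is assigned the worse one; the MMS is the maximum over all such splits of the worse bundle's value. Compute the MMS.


Step 1: Item values = 77, 38, 57
Step 2: Enumerate all 2-bundle partitions and take the smaller bundle:
  Partition 1: {77} vs {38,57} -> bundles 77, 95; min = 77
  Partition 2: {38} vs {77,57} -> bundles 38, 134; min = 38
  Partition 3: {57} vs {77,38} -> bundles 57, 115; min = 57
Step 3: MMS = max(77, 38, 57) = 77

77


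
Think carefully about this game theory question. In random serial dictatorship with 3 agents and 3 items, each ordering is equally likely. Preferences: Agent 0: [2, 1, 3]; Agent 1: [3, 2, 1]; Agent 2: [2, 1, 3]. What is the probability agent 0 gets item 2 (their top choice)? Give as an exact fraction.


Step 1: Agent 0 wants item 2
Step 2: There are 6 possible orderings of agents
Step 3: In 3 orderings, agent 0 gets item 2
Step 4: Probability = 3/6 = 1/2

1/2


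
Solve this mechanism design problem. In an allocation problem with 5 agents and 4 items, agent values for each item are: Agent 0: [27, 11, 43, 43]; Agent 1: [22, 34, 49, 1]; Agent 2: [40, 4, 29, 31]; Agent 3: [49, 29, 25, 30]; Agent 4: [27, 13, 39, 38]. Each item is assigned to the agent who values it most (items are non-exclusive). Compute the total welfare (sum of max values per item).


Step 1: For each item, find the maximum value among all agents.
Step 2: Item 0 -> Agent 3 (value 49)
Step 3: Item 1 -> Agent 1 (value 34)
Step 4: Item 2 -> Agent 1 (value 49)
Step 5: Item 3 -> Agent 0 (value 43)
Step 6: Total welfare = 49 + 34 + 49 + 43 = 175

175


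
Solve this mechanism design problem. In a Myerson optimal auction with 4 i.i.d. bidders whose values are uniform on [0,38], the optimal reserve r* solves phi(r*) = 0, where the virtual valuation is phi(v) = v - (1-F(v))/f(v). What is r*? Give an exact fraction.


Step 1: For U[0,38], F(v) = v/38 and f(v) = 1/38
Step 2: phi(v) = v - (1 - v/38)/(1/38) = v - (38 - v) = 2v - 38
Step 3: Set phi(r*) = 0: 2r* - 38 = 0
Step 4: r* = 38/2 = 19 (the number of bidders n = 4 does not enter)

19


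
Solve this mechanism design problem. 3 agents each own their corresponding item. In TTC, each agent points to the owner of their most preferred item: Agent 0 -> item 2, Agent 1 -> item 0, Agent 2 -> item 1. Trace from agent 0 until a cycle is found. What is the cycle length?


Step 1: Trace the pointer graph from agent 0: 0 -> 2 -> 1 -> 0
Step 2: A cycle is detected when we revisit agent 0
Step 3: The cycle is: 0 -> 2 -> 1 -> 0
Step 4: Cycle length = 3

3


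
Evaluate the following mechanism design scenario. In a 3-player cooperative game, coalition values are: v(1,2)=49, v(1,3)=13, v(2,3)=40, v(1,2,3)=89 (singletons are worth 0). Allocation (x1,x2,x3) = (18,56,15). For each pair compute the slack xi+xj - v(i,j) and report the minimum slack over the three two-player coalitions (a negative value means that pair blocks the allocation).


Step 1: Slack for coalition (1,2): x1+x2 - v12 = 74 - 49 = 25
Step 2: Slack for coalition (1,3): x1+x3 - v13 = 33 - 13 = 20
Step 3: Slack for coalition (2,3): x2+x3 - v23 = 71 - 40 = 31
Step 4: Minimum slack = min(25, 20, 31) = 20, attained by (1,3); no pair can gain by deviating, so the allocation is in the core

20


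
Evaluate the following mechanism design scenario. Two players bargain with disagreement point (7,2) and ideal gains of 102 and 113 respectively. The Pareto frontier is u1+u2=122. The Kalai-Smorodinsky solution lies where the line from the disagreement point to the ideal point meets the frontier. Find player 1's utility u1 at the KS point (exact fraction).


Step 1: At the KS point, (u1-d1)/r1 = (u2-d2)/r2 = t and u1+u2 = 122
Step 2: u1 = d1 + r1*t and u2 = d2 + r2*t, so (d1 + r1*t) + (d2 + r2*t) = 122
Step 3: t = (122 - 7 - 2)/(102 + 113) = 113/215
Step 4: u1 = d1 + r1*t = 7 + 102 * 113/215 = 13031/215
Step 5: (Check: u2 = d2 + r2*t = 13199/215; u1+u2 = 13031/215 + 13199/215 = 122, on the frontier.)

13031/215


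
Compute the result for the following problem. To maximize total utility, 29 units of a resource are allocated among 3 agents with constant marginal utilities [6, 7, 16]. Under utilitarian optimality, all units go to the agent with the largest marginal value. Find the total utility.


Step 1: The marginal utilities are [6, 7, 16]
Step 2: The highest marginal utility is 16
Step 3: All 29 units go to that agent
Step 4: Total utility = 16 * 29 = 464

464


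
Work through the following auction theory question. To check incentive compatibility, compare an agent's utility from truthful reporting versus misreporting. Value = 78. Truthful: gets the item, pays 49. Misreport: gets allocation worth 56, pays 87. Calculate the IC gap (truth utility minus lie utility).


Step 1: U(truth) = value - payment = 78 - 49 = 29
Step 2: U(lie) = allocation - payment = 56 - 87 = -31
Step 3: IC gap = 29 - (-31) = 60

60


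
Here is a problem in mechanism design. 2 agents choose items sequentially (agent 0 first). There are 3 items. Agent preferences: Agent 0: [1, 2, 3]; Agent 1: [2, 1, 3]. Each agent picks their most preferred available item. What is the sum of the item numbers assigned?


Step 1: Agent 0 picks item 1
Step 2: Agent 1 picks item 2
Step 3: Sum = 1 + 2 = 3

3


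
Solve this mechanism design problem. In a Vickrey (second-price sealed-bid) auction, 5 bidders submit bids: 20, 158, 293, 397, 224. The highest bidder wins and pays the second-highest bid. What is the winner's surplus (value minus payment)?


Step 1: Sort bids in descending order: 397, 293, 224, 158, 20
Step 2: The winning bid is the highest: 397
Step 3: The payment equals the second-highest bid: 293
Step 4: Surplus = winner's bid - payment = 397 - 293 = 104

104


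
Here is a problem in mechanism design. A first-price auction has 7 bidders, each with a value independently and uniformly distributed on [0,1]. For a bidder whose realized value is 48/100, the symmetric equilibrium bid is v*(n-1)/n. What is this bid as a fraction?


Step 1: The symmetric BNE bidding function is b(v) = v * (n-1) / n
Step 2: Substitute v = 12/25 and n = 7
Step 3: b = 12/25 * 6/7
Step 4: b = 72/175

72/175


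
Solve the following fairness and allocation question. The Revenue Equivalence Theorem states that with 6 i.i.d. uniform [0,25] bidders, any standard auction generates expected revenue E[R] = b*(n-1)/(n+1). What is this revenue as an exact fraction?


Step 1: By Revenue Equivalence, expected revenue = b*(n-1)/(n+1)
Step 2: Substituting n = 6, b = 25
Step 3: Revenue = 25*(6-1)/(6+1) = 25*5/7
Step 4: Revenue = 125/7

125/7


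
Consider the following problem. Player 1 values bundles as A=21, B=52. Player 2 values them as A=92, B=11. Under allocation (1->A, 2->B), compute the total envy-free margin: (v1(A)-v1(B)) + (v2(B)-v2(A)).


Step 1: Player 1's margin = v1(A) - v1(B) = 21 - 52 = -31
Step 2: Player 2's margin = v2(B) - v2(A) = 11 - 92 = -81
Step 3: Total margin = -31 + -81 = -112

-112


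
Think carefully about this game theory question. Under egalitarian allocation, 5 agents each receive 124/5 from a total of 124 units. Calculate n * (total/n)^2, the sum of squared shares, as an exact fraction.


Step 1: Each agent's share = 124/5
Step 2: Square of each share = (124/5)^2 = 15376/25
Step 3: Sum of squares = 5 * 15376/25 = 15376/5

15376/5


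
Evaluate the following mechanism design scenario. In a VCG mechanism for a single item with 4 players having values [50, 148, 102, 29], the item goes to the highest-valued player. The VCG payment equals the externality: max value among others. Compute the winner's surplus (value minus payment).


Step 1: The winner is the agent with the highest value: agent 1 with value 148
Step 2: Values of other agents: [50, 102, 29]
Step 3: VCG payment = max of others' values = 102
Step 4: Surplus = 148 - 102 = 46

46


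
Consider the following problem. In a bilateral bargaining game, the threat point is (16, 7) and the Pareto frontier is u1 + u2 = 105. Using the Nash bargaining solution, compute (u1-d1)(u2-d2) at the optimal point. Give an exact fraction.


Step 1: The Nash solution splits surplus symmetrically above the disagreement point
Step 2: u1 = (total + d1 - d2)/2 = (105 + 16 - 7)/2 = 57
Step 3: u2 = (total - d1 + d2)/2 = (105 - 16 + 7)/2 = 48
Step 4: Nash product = (57 - 16) * (48 - 7)
Step 5: = 41 * 41 = 1681

1681


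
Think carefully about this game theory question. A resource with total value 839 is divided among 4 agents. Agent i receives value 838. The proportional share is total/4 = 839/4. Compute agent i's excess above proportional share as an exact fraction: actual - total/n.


Step 1: Proportional share = 839/4
Step 2: Agent's actual allocation = 838
Step 3: Excess = 838 - 839/4 = 2513/4

2513/4


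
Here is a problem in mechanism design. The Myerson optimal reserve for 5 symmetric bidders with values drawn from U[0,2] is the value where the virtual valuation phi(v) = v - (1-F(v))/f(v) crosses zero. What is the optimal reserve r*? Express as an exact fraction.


Step 1: For U[0,2], F(v) = v/2 and f(v) = 1/2
Step 2: phi(v) = v - (1 - v/2)/(1/2) = v - (2 - v) = 2v - 2
Step 3: Set phi(r*) = 0: 2r* - 2 = 0
Step 4: r* = 2/2 = 1 (the number of bidders n = 5 does not enter)

1


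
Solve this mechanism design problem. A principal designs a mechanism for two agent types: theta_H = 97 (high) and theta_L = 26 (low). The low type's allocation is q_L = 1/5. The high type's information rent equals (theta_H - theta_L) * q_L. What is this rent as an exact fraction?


Step 1: theta_H - theta_L = 97 - 26 = 71
Step 2: Information rent = (theta_H - theta_L) * q_L
Step 3: = 71 * 1/5
Step 4: = 71/5

71/5


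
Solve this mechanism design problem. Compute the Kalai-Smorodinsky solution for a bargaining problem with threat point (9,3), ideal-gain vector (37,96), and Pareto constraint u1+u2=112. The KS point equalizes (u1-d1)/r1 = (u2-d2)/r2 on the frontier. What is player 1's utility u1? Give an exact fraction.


Step 1: At the KS point, (u1-d1)/r1 = (u2-d2)/r2 = t and u1+u2 = 112
Step 2: u1 = d1 + r1*t and u2 = d2 + r2*t, so (d1 + r1*t) + (d2 + r2*t) = 112
Step 3: t = (112 - 9 - 3)/(37 + 96) = 100/133
Step 4: u1 = d1 + r1*t = 9 + 37 * 100/133 = 4897/133
Step 5: (Check: u2 = d2 + r2*t = 9999/133; u1+u2 = 4897/133 + 9999/133 = 112, on the frontier.)

4897/133


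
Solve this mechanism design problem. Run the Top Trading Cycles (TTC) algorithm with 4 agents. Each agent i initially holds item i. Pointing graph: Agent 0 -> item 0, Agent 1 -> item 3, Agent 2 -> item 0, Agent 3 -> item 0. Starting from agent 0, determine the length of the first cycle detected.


Step 1: Trace the pointer graph from agent 0: 0 -> 0
Step 2: A cycle is detected when we revisit agent 0
Step 3: The cycle is: 0 -> 0
Step 4: Cycle length = 1

1


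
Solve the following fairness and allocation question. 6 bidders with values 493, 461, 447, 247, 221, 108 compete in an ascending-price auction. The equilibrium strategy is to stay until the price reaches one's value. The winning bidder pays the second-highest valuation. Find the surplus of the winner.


Step 1: Identify the highest value: 493
Step 2: Identify the second-highest value: 461
Step 3: The final price = second-highest value = 461
Step 4: Surplus = 493 - 461 = 32

32


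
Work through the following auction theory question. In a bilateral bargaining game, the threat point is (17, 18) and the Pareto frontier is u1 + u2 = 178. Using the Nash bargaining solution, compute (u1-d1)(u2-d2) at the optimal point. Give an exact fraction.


Step 1: The Nash solution splits surplus symmetrically above the disagreement point
Step 2: u1 = (total + d1 - d2)/2 = (178 + 17 - 18)/2 = 177/2
Step 3: u2 = (total - d1 + d2)/2 = (178 - 17 + 18)/2 = 179/2
Step 4: Nash product = (177/2 - 17) * (179/2 - 18)
Step 5: = 143/2 * 143/2 = 20449/4

20449/4


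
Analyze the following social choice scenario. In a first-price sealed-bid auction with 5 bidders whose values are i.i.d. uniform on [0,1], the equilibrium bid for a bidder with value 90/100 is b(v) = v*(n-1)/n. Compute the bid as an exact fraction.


Step 1: The symmetric BNE bidding function is b(v) = v * (n-1) / n
Step 2: Substitute v = 9/10 and n = 5
Step 3: b = 9/10 * 4/5
Step 4: b = 18/25

18/25


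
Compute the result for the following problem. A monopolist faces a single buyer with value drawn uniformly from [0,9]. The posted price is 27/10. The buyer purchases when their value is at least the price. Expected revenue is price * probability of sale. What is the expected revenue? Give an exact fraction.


Step 1: Posted price r = 27/10, value support [0,9]
Step 2: P(v >= r) = (9 - 27/10)/9 = 7/10
Step 3: Expected revenue = r * P(v >= r) = 27/10 * 7/10
Step 4: Revenue = 189/100

189/100


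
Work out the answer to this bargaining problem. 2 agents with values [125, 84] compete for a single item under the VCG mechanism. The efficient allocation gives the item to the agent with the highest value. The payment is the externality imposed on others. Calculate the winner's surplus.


Step 1: The winner is the agent with the highest value: agent 0 with value 125
Step 2: Values of other agents: [84]
Step 3: VCG payment = max of others' values = 84
Step 4: Surplus = 125 - 84 = 41

41


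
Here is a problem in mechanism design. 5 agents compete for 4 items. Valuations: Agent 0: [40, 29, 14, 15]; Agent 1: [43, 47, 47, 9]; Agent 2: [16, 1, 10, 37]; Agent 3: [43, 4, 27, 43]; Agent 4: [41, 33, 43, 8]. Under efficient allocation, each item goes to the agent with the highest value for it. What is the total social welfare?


Step 1: For each item, find the maximum value among all agents.
Step 2: Item 0 -> Agent 1 (value 43)
Step 3: Item 1 -> Agent 1 (value 47)
Step 4: Item 2 -> Agent 1 (value 47)
Step 5: Item 3 -> Agent 3 (value 43)
Step 6: Total welfare = 43 + 47 + 47 + 43 = 180

180
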